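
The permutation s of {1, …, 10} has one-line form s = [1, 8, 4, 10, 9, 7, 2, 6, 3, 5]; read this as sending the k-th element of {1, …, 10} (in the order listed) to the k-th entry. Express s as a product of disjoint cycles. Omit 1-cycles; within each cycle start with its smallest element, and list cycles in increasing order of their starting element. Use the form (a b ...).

(2 8 6 7)(3 4 10 5 9)

Iterating s from 2 gives 2 → 8 → 6 → 7 → 2; that is the 4-cycle (2 8 6 7).
Continuing from each remaining unvisited element yields (2 8 6 7)(3 4 10 5 9).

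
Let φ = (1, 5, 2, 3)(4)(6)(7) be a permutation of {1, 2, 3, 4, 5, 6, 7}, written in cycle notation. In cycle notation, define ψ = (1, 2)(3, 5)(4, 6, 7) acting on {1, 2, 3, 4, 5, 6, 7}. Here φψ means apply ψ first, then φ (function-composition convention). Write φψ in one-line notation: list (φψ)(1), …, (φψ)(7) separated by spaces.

Chase each element through ψ then φ: 1 → 2 → 3; 2 → 1 → 5; 3 → 5 → 2; 4 → 6 → 6; 5 → 3 → 1; 6 → 7 → 7; 7 → 4 → 4.
So φψ in one-line form is 3 5 2 6 1 7 4.

3 5 2 6 1 7 4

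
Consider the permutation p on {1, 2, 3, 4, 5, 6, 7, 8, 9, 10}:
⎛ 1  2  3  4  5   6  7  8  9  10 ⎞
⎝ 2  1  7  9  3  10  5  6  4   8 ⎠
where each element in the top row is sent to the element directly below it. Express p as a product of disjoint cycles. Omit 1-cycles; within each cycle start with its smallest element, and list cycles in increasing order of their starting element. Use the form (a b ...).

(1 2)(3 7 5)(4 9)(6 10 8)

Start at 1 and follow images: 1 → 2 → 1, giving the cycle (1 2).
Continuing from each remaining unvisited element yields (1 2)(3 7 5)(4 9)(6 10 8).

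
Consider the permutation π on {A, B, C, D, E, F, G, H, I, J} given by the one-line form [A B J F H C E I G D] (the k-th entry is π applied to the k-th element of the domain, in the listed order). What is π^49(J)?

Tracing J → D → … returns to J after 4 steps, so J lies in a 4-cycle (C J D F).
On a 4-cycle, π^4 is the identity, so π^49 = π^1 there (49 ≡ 1 mod 4).
Advancing 1 step from J: J → D.

D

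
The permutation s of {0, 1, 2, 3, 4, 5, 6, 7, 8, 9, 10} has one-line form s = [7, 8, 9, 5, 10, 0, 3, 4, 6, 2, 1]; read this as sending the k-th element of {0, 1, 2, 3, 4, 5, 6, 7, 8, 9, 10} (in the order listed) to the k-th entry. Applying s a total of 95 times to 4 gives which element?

Tracing 4 → 10 → … returns to 4 after 9 steps, so 4 lies in a 9-cycle (0 7 4 10 1 8 6 3 5).
Powers repeat with period 9 on this cycle, and 95 mod 9 = 5, so s^95(4) = s^5(4).
Stepping 5 places around the cycle: 4 → 10 → 1 → 8 → 6 → 3.

3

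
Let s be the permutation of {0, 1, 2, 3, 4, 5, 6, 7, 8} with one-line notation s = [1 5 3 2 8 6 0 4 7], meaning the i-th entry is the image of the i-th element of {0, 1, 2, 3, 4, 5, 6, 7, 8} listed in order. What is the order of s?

The disjoint-cycle form of s has cycle lengths 4, 3, 2.
Since disjoint cycles commute, ord(s) = lcm(4, 3, 2) = 12.

12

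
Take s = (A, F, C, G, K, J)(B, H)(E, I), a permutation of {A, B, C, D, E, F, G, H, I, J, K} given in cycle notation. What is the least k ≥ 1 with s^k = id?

6

The disjoint cycles have lengths 6, 2, 2, 1.
The order is lcm(6, 2, 2) = 6.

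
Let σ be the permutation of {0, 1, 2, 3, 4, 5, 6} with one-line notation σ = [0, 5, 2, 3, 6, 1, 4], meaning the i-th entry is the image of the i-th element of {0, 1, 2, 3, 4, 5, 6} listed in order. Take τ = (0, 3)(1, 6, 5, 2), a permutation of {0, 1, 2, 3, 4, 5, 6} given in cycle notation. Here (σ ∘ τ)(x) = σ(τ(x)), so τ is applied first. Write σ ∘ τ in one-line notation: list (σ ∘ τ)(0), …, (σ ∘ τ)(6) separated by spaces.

3 4 5 0 6 2 1

Chase each element through τ then σ: 0 → 3 → 3; 1 → 6 → 4; 2 → 1 → 5; 3 → 0 → 0; 4 → 4 → 6; 5 → 2 → 2; 6 → 5 → 1.
So σ ∘ τ in one-line form is 3 4 5 0 6 2 1.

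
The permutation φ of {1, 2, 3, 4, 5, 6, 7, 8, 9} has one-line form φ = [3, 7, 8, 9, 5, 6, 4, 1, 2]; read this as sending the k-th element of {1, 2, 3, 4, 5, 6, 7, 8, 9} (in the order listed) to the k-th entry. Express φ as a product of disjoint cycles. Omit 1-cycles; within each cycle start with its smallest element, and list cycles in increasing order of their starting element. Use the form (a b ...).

(1 3 8)(2 7 4 9)

Iterating φ from 1 gives 1 → 3 → 8 → 1; that is the 3-cycle (1 3 8).
Repeating from the next unused element and collecting all non-trivial cycles gives (1 3 8)(2 7 4 9).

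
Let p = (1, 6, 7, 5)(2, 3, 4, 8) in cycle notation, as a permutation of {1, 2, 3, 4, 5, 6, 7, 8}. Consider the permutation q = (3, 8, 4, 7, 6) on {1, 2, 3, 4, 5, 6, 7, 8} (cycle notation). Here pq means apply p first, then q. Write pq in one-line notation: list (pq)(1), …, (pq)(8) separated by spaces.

3 8 7 4 1 6 5 2

Chase each element through p then q: 1 → 6 → 3; 2 → 3 → 8; 3 → 4 → 7; 4 → 8 → 4; 5 → 1 → 1; 6 → 7 → 6; 7 → 5 → 5; 8 → 2 → 2.
So pq in one-line form is 3 8 7 4 1 6 5 2.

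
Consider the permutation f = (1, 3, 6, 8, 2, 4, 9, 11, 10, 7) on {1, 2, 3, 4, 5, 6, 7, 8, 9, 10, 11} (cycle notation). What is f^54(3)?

4

3 lies in the 10-cycle (1, 3, 6, 8, 2, 4, 9, 11, 10, 7).
On a 10-cycle, f^10 is the identity, so f^54 = f^4 there (54 ≡ 4 mod 10).
Advancing 4 steps from 3: 3 → 6 → 8 → 2 → 4.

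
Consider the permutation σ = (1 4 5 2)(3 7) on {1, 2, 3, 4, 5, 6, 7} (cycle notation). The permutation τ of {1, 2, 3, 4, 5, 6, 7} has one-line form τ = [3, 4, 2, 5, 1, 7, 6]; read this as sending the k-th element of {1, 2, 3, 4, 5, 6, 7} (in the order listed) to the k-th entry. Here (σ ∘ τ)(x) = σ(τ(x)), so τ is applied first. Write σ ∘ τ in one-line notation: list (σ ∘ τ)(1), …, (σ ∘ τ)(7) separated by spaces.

(σ ∘ τ)(x) = σ(τ(x)). Computing each image: σ(τ(1)) = σ(3) = 7, σ(τ(2)) = σ(4) = 5, σ(τ(3)) = σ(2) = 1, σ(τ(4)) = σ(5) = 2, σ(τ(5)) = σ(1) = 4, σ(τ(6)) = σ(7) = 3, σ(τ(7)) = σ(6) = 6.
Hence σ ∘ τ = [7 5 1 2 4 3 6].

7 5 1 2 4 3 6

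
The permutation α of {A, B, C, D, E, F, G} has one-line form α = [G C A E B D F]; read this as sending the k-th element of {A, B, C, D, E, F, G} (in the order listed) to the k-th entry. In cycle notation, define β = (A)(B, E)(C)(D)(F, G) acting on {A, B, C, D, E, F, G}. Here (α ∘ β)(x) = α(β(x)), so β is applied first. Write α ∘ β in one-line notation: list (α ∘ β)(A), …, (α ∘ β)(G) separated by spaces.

(α ∘ β)(x) = α(β(x)). Computing each image: α(β(A)) = α(A) = G, α(β(B)) = α(E) = B, α(β(C)) = α(C) = A, α(β(D)) = α(D) = E, α(β(E)) = α(B) = C, α(β(F)) = α(G) = F, α(β(G)) = α(F) = D.
Hence α ∘ β = [G B A E C F D].

G B A E C F D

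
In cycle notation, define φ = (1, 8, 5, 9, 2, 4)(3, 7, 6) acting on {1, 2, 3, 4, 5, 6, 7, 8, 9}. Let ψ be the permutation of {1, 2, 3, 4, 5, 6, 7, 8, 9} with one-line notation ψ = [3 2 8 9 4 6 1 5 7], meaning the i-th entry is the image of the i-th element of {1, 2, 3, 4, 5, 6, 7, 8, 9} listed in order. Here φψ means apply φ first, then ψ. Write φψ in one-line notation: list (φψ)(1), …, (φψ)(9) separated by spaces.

5 9 1 3 7 8 6 4 2

For each element, apply φ then ψ: 1 → 8 → 5; 2 → 4 → 9; 3 → 7 → 1; 4 → 1 → 3; 5 → 9 → 7; 6 → 3 → 8; 7 → 6 → 6; 8 → 5 → 4; 9 → 2 → 2.
Collecting the images, φψ = [5 9 1 3 7 8 6 4 2].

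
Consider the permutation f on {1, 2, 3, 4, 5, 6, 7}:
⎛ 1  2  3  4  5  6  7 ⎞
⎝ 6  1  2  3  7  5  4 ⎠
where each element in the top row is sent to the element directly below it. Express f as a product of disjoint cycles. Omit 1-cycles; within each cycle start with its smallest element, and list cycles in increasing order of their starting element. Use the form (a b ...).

From 1: 1 → 6 → 5 → 7 → 4 → 3 → 2 → 1, closing the cycle (1 6 5 7 4 3 2).
Continuing from each remaining unvisited element yields (1 6 5 7 4 3 2).

(1 6 5 7 4 3 2)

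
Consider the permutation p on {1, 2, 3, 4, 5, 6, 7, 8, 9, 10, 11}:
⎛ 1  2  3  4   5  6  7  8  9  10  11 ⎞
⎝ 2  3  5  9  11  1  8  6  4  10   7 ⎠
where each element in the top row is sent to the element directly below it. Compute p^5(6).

Tracing 6 → 1 → … returns to 6 after 8 steps, so 6 lies in an 8-cycle (1, 2, 3, 5, 11, 7, 8, 6).
Stepping 5 places around the cycle: 6 → 1 → 2 → 3 → 5 → 11.

11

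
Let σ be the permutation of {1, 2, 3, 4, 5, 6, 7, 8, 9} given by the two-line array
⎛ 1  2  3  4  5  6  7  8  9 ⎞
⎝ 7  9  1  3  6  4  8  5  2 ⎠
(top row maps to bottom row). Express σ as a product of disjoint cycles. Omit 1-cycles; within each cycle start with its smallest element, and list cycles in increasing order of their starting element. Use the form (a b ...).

From 1: 1 → 7 → 8 → 5 → 6 → 4 → 3 → 1, closing the cycle (1 7 8 5 6 4 3).
Continuing from each remaining unvisited element yields (1 7 8 5 6 4 3)(2 9).

(1 7 8 5 6 4 3)(2 9)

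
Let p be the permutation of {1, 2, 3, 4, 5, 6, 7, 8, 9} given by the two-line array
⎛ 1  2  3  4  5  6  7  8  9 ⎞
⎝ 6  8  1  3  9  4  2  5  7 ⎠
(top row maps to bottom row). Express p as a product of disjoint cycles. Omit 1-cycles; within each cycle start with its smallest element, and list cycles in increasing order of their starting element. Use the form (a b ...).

(1 6 4 3)(2 8 5 9 7)

From 1: 1 → 6 → 4 → 3 → 1, closing the cycle (1 6 4 3).
Continuing from each remaining unvisited element yields (1 6 4 3)(2 8 5 9 7).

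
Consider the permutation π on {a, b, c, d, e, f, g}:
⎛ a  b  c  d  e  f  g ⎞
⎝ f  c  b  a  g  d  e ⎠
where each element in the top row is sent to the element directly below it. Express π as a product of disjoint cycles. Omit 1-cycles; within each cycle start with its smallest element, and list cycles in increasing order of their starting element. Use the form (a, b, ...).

Start at a and follow images: a → f → d → a, giving the cycle (a, f, d).
Repeating from the next unused element and collecting all non-trivial cycles gives (a, f, d)(b, c)(e, g).

(a, f, d)(b, c)(e, g)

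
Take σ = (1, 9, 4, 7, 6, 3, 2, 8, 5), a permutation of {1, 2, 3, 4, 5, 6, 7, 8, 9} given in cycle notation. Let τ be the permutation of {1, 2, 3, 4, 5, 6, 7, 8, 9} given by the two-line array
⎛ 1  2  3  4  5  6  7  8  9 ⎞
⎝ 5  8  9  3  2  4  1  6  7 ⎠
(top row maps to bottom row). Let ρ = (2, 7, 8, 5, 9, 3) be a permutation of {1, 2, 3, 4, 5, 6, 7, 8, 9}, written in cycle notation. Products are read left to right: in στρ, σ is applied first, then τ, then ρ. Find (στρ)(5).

Chase 5: σ(5) = 1; τ(1) = 5; ρ(5) = 9. Hence (στρ)(5) = 9.

9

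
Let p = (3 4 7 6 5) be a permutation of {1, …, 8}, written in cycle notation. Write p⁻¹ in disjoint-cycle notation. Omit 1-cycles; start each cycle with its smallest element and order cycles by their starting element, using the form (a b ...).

If p sends a → b within a cycle, p⁻¹ sends b → a; equivalently, reverse each cycle.
Reversing each cycle of p and rotating so the smallest element leads gives (3 5 6 7 4).

(3 5 6 7 4)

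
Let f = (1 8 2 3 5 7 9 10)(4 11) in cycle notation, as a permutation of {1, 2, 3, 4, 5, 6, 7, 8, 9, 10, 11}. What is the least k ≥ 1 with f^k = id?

The cycle type of f is (8, 2, 1).
Since disjoint cycles commute, ord(f) = lcm(8, 2) = 8.

8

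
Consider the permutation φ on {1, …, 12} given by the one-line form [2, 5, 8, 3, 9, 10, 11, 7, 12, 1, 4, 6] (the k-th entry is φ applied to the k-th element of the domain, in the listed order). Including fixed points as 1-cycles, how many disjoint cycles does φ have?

2

The cycle decomposition is (1, 2, 5, 9, 12, 6, 10)(3, 8, 7, 11, 4), which has 2 cycles (counting 1-cycles).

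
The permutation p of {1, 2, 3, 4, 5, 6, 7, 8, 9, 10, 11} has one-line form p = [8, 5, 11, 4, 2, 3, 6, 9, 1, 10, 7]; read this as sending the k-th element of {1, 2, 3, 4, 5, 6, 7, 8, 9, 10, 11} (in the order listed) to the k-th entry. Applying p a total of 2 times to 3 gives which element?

Tracing 3 → 11 → … returns to 3 after 4 steps, so 3 lies in a 4-cycle (3 11 7 6).
Advancing 2 steps from 3: 3 → 11 → 7.

7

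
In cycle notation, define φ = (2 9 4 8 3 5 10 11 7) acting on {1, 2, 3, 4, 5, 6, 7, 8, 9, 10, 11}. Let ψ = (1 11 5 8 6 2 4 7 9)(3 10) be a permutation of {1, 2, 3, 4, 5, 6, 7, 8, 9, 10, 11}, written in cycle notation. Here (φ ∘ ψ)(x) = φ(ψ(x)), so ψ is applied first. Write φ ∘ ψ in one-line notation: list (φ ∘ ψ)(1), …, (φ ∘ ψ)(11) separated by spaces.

Chase each element through ψ then φ: 1 → 11 → 7; 2 → 4 → 8; 3 → 10 → 11; 4 → 7 → 2; 5 → 8 → 3; 6 → 2 → 9; 7 → 9 → 4; 8 → 6 → 6; 9 → 1 → 1; 10 → 3 → 5; 11 → 5 → 10.
So φ ∘ ψ in one-line form is 7 8 11 2 3 9 4 6 1 5 10.

7 8 11 2 3 9 4 6 1 5 10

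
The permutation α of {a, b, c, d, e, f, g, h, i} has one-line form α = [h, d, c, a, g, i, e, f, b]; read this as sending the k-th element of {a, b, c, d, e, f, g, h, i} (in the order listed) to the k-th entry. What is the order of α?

Writing α as disjoint cycles, the cycle lengths are 6, 2, 1.
Since disjoint cycles commute, ord(α) = lcm(6, 2) = 6.

6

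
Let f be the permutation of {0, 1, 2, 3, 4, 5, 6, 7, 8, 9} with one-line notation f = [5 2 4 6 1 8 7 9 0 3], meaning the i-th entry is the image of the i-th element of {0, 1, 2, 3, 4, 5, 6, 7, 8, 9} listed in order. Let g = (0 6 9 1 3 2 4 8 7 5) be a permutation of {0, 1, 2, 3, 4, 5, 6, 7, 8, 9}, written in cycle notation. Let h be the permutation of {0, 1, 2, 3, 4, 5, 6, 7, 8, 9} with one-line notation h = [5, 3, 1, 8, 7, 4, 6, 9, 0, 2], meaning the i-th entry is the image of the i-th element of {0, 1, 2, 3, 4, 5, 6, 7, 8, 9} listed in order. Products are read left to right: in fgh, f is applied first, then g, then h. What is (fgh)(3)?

2

Chase 3: f(3) = 6; g(6) = 9; h(9) = 2. Hence (fgh)(3) = 2.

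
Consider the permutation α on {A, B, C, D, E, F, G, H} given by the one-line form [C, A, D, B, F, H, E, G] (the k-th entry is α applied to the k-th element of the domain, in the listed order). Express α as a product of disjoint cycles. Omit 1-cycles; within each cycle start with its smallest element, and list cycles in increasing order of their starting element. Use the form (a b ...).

(A C D B)(E F H G)

From A: A → C → D → B → A, closing the cycle (A C D B).
Repeating from the next unused element and collecting all non-trivial cycles gives (A C D B)(E F H G).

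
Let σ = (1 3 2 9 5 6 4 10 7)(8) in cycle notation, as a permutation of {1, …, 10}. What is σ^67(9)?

10

9 lies in the 9-cycle (1 3 2 9 5 6 4 10 7).
On a 9-cycle, σ^9 is the identity, so σ^67 = σ^4 there (67 ≡ 4 mod 9).
Stepping 4 places around the cycle: 9 → 5 → 6 → 4 → 10.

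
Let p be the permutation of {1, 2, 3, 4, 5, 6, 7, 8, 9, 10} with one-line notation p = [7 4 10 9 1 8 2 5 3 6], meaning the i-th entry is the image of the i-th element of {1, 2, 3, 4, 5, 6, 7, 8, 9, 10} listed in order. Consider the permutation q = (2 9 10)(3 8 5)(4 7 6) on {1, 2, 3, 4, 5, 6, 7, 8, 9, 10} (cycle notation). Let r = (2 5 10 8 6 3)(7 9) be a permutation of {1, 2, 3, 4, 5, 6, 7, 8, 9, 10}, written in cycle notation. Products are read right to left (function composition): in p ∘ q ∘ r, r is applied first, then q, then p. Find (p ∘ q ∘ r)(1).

Chase 1: r(1) = 1; q(1) = 1; p(1) = 7. Hence (p ∘ q ∘ r)(1) = 7.

7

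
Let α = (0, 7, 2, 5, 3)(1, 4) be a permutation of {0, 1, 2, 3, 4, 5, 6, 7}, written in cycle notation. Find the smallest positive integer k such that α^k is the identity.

10

The cycle type of α is (5, 2, 1).
Since disjoint cycles commute, ord(α) = lcm(5, 2) = 10.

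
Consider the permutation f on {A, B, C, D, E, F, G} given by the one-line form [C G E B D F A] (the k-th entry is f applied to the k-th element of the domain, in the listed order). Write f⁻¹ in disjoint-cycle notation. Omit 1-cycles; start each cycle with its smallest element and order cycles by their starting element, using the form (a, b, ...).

(A, G, B, D, E, C)

First write f in disjoint cycles: (A, C, E, D, B, G).
Reversing each cycle (and rotating so the smallest element leads) gives f⁻¹ = (A, G, B, D, E, C).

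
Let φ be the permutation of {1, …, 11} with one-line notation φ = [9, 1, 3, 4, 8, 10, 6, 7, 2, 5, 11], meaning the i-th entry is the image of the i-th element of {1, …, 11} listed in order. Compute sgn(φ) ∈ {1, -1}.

1

In disjoint-cycle form the cycle lengths are 5, 3, 1, 1, 1.
A cycle of length ℓ contributes ℓ−1 transpositions, so φ is a product of 4 + 2 = 6 transpositions — even.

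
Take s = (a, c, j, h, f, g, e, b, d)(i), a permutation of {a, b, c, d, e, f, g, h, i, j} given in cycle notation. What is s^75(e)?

e lies in the 9-cycle (a, c, j, h, f, g, e, b, d).
Powers repeat with period 9 on this cycle, and 75 mod 9 = 3, so s^75(e) = s^3(e).
Stepping 3 places around the cycle: e → b → d → a.

a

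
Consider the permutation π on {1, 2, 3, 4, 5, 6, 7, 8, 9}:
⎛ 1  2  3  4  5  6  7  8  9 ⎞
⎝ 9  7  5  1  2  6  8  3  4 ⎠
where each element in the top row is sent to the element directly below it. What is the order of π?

Decomposing into disjoint cycles gives cycle lengths 5, 3, 1.
Since disjoint cycles commute, ord(π) = lcm(5, 3) = 15.

15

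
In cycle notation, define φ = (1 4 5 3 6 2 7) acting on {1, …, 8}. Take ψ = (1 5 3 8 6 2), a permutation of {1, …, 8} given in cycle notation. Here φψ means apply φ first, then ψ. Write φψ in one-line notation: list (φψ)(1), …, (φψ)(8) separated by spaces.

4 7 2 3 8 1 5 6

For each element, apply φ then ψ: 1 → 4 → 4; 2 → 7 → 7; 3 → 6 → 2; 4 → 5 → 3; 5 → 3 → 8; 6 → 2 → 1; 7 → 1 → 5; 8 → 8 → 6.
So φψ in one-line form is 4 7 2 3 8 1 5 6.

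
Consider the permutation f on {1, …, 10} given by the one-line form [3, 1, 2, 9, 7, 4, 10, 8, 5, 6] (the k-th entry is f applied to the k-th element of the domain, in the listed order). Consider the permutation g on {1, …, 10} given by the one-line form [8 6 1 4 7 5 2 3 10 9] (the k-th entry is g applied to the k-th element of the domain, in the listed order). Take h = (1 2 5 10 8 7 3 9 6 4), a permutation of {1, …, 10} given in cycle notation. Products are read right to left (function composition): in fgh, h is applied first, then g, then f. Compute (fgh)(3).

Apply the permutations in order: h(3) = 9, then g(9) = 10, then f(10) = 6. So (fgh)(3) = 6.

6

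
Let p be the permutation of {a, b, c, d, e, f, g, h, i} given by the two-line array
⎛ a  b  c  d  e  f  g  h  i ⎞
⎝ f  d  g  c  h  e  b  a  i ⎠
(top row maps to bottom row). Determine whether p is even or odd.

In disjoint-cycle form the cycle lengths are 4, 4, 1.
A cycle is odd iff its length is even; p has 2 even-length cycles, so sgn(p) = (−1)^2 and p is even.

even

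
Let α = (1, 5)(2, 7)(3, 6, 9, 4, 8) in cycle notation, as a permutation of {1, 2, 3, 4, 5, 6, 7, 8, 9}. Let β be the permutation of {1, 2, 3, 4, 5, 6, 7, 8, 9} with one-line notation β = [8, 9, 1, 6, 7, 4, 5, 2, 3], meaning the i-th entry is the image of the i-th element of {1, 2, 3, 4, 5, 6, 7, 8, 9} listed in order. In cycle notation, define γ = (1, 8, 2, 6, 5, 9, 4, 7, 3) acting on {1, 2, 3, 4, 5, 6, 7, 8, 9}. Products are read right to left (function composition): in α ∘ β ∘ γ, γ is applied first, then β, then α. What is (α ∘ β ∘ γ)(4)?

Apply the permutations in order: γ(4) = 7, then β(7) = 5, then α(5) = 1. So (α ∘ β ∘ γ)(4) = 1.

1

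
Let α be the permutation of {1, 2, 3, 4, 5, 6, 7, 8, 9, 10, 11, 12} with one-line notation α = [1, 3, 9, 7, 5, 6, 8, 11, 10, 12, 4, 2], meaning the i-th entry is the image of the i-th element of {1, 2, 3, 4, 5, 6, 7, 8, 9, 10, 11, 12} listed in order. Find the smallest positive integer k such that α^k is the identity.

The disjoint-cycle form of α has cycle lengths 5, 4, 1, 1, 1.
The order is lcm(5, 4) = 20.

20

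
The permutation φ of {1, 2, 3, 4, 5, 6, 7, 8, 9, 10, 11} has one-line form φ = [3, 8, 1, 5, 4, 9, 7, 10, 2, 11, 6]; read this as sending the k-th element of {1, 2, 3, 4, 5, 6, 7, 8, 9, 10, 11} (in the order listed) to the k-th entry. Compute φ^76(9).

Tracing 9 → 2 → … returns to 9 after 6 steps, so 9 lies in a 6-cycle (2 8 10 11 6 9).
Powers repeat with period 6 on this cycle, and 76 mod 6 = 4, so φ^76(9) = φ^4(9).
Advancing 4 steps from 9: 9 → 2 → 8 → 10 → 11.

11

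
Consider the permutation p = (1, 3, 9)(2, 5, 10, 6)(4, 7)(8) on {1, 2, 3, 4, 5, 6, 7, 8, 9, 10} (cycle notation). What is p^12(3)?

3 lies in the 3-cycle (1, 3, 9).
Powers repeat with period 3 on this cycle, and 12 mod 3 = 0, so p^12(3) = p^0(3).
So p^12(3) = 3.

3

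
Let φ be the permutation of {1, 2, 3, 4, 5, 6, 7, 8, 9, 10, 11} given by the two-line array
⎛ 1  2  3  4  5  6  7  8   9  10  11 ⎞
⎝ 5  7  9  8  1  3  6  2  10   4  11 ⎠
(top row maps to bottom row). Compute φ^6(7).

Tracing 7 → 6 → … returns to 7 after 8 steps, so 7 lies in an 8-cycle (2, 7, 6, 3, 9, 10, 4, 8).
Advancing 6 steps from 7: 7 → 6 → 3 → 9 → 10 → 4 → 8.

8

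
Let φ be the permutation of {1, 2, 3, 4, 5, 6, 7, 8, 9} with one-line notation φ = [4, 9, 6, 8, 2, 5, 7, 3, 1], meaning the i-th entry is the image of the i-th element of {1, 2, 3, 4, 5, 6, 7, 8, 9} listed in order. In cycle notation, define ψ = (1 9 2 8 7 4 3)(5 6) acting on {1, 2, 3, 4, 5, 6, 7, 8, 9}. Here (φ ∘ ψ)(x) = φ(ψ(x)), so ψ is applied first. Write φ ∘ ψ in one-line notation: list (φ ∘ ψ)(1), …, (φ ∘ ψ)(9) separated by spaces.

1 3 4 6 5 2 8 7 9

(φ ∘ ψ)(x) = φ(ψ(x)). Computing each image: φ(ψ(1)) = φ(9) = 1, φ(ψ(2)) = φ(8) = 3, φ(ψ(3)) = φ(1) = 4, φ(ψ(4)) = φ(3) = 6, φ(ψ(5)) = φ(6) = 5, φ(ψ(6)) = φ(5) = 2, φ(ψ(7)) = φ(4) = 8, φ(ψ(8)) = φ(7) = 7, φ(ψ(9)) = φ(2) = 9.
Hence φ ∘ ψ = [1 3 4 6 5 2 8 7 9].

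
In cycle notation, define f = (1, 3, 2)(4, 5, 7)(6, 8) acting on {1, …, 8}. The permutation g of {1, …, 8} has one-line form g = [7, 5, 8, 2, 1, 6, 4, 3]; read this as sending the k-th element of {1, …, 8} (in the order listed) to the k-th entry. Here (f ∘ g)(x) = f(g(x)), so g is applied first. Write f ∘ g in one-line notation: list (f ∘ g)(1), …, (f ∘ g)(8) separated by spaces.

4 7 6 1 3 8 5 2

For each element, apply g then f: 1 → 7 → 4; 2 → 5 → 7; 3 → 8 → 6; 4 → 2 → 1; 5 → 1 → 3; 6 → 6 → 8; 7 → 4 → 5; 8 → 3 → 2.
So f ∘ g in one-line form is 4 7 6 1 3 8 5 2.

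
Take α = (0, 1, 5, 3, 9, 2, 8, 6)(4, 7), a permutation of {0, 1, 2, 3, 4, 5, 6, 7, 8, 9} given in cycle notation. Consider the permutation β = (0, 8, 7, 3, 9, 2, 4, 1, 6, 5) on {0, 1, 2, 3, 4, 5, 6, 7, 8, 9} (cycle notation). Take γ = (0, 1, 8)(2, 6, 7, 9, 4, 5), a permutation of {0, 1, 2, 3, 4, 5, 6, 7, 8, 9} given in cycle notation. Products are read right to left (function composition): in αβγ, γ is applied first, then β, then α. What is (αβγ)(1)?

4

Apply the permutations in order: γ(1) = 8, then β(8) = 7, then α(7) = 4. So (αβγ)(1) = 4.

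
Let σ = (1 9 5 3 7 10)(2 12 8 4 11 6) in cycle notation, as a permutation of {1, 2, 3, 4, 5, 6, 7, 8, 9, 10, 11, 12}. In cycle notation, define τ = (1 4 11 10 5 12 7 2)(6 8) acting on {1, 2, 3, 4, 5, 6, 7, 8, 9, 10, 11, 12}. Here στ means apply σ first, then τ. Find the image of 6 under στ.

1

First apply σ: σ(6) = 2, then τ(2) = 1. Thus (στ)(6) = 1.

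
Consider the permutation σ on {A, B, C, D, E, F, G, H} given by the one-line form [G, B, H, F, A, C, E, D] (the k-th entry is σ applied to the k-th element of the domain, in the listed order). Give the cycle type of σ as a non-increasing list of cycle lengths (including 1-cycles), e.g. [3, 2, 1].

The disjoint cycles are (A, G, E)(B)(C, H, D, F), with lengths 4, 3, 1 in non-increasing order.

[4, 3, 1]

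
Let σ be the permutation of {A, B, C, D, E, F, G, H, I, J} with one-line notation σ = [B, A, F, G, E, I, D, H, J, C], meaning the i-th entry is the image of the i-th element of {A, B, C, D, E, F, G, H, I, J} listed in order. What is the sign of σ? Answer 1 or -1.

In disjoint-cycle form the cycle lengths are 4, 2, 2, 1, 1.
A cycle is odd iff its length is even; σ has 3 even-length cycles, so sgn(σ) = (−1)^3 and σ is odd.

-1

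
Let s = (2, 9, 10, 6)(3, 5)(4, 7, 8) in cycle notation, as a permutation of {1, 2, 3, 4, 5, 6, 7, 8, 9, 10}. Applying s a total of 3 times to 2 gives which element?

6

2 lies in the 4-cycle (2, 9, 10, 6).
Stepping 3 places around the cycle: 2 → 9 → 10 → 6.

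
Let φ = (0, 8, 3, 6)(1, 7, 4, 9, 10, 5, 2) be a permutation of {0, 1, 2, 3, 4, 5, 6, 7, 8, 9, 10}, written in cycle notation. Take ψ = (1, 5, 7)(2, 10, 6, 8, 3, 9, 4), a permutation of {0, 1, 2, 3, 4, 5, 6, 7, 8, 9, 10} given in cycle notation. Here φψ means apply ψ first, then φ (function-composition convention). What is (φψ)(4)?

1

ψ(4) = 2, then φ(2) = 1; composing gives (φψ)(4) = 1.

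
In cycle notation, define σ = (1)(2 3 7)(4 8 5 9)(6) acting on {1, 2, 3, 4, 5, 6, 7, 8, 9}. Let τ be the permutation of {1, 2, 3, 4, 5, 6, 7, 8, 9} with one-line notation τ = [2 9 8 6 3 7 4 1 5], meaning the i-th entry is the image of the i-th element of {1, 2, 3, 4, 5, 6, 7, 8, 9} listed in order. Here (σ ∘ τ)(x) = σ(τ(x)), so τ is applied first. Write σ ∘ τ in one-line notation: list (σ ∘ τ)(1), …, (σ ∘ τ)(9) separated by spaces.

3 4 5 6 7 2 8 1 9

(σ ∘ τ)(x) = σ(τ(x)). Computing each image: σ(τ(1)) = σ(2) = 3, σ(τ(2)) = σ(9) = 4, σ(τ(3)) = σ(8) = 5, σ(τ(4)) = σ(6) = 6, σ(τ(5)) = σ(3) = 7, σ(τ(6)) = σ(7) = 2, σ(τ(7)) = σ(4) = 8, σ(τ(8)) = σ(1) = 1, σ(τ(9)) = σ(5) = 9.
Hence σ ∘ τ = [3 4 5 6 7 2 8 1 9].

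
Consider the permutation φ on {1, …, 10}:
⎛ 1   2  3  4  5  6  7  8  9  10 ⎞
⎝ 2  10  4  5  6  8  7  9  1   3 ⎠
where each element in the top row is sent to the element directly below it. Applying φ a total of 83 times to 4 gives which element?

6

Tracing 4 → 5 → … returns to 4 after 9 steps, so 4 lies in a 9-cycle (1, 2, 10, 3, 4, 5, 6, 8, 9).
Powers repeat with period 9 on this cycle, and 83 mod 9 = 2, so φ^83(4) = φ^2(4).
Stepping 2 places around the cycle: 4 → 5 → 6.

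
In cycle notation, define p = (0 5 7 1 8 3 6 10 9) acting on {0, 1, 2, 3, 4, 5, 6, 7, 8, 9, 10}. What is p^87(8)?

8 lies in the 9-cycle (0 5 7 1 8 3 6 10 9).
Since the cycle has length 9, p^87 acts on it the same as p^6 (87 mod 9 = 6).
Advancing 6 steps from 8: 8 → 3 → 6 → 10 → 9 → 0 → 5.

5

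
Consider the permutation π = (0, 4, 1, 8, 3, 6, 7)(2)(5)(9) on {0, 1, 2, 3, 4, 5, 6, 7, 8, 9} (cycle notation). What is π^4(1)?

1 lies in the 7-cycle (0, 4, 1, 8, 3, 6, 7).
Advancing 4 steps from 1: 1 → 8 → 3 → 6 → 7.

7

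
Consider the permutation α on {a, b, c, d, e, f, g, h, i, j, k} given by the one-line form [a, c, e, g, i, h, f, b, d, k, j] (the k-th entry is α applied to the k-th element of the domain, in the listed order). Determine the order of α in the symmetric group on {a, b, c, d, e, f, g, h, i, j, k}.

8

Decomposing into disjoint cycles gives cycle lengths 8, 2, 1.
The order of α is the least common multiple of its cycle lengths: lcm(8, 2) = 8.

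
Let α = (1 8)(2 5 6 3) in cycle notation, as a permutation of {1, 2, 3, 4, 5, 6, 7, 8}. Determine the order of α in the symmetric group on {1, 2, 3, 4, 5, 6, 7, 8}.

4

The disjoint cycles have lengths 4, 2, 1, 1.
Since disjoint cycles commute, ord(α) = lcm(4, 2) = 4.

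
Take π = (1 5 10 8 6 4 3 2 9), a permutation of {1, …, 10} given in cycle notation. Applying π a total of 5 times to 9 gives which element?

9 lies in the 9-cycle (1 5 10 8 6 4 3 2 9).
Stepping 5 places around the cycle: 9 → 1 → 5 → 10 → 8 → 6.

6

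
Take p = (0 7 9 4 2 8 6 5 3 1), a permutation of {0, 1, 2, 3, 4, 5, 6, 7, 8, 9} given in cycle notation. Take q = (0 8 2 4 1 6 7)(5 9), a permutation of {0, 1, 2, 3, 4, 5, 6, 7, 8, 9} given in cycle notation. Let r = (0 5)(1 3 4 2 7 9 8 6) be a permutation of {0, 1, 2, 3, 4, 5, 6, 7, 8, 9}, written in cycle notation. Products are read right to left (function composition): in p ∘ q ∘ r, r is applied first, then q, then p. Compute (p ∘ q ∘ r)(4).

2

Chase 4: r(4) = 2; q(2) = 4; p(4) = 2. Hence (p ∘ q ∘ r)(4) = 2.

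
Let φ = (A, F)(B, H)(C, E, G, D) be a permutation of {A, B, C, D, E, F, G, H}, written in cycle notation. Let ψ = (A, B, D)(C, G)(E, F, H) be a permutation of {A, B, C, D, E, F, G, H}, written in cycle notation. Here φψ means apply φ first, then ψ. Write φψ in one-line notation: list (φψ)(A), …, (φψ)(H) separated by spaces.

For each element, apply φ then ψ: A → F → H; B → H → E; C → E → F; D → C → G; E → G → C; F → A → B; G → D → A; H → B → D.
Collecting the images, φψ = [H E F G C B A D].

H E F G C B A D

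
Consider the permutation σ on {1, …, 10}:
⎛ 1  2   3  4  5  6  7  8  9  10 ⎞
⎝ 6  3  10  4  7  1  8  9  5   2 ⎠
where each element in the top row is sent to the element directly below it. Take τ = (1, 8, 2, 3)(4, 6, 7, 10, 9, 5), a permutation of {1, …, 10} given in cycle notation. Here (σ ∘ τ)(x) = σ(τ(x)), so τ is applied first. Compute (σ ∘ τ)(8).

3

τ(8) = 2, then σ(2) = 3; composing gives (σ ∘ τ)(8) = 3.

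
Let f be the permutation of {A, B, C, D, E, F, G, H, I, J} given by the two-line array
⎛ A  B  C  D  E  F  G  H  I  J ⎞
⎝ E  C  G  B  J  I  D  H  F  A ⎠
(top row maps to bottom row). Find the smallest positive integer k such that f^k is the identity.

Writing f as disjoint cycles, the cycle lengths are 4, 3, 2, 1.
The order of f is the least common multiple of its cycle lengths: lcm(4, 3, 2) = 12.

12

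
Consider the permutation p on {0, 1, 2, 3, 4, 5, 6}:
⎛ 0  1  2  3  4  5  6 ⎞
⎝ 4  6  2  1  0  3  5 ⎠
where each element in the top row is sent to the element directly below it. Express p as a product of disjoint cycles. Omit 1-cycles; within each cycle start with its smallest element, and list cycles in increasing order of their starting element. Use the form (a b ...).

(0 4)(1 6 5 3)

Iterating p from 0 gives 0 → 4 → 0; that is the 2-cycle (0 4).
Continuing from each remaining unvisited element yields (0 4)(1 6 5 3).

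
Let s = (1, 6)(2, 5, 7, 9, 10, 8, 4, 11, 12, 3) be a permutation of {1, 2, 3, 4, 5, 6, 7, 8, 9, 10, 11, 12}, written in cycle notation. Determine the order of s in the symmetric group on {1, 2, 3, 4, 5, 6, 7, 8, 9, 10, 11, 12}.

10

The disjoint cycles have lengths 10, 2.
The order is lcm(10, 2) = 10.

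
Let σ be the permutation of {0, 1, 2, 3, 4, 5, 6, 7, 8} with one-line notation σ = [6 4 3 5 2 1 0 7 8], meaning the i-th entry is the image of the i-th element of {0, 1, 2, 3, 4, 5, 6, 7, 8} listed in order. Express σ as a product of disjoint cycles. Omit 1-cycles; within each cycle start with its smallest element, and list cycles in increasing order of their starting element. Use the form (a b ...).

Iterating σ from 0 gives 0 → 6 → 0; that is the 2-cycle (0 6).
Repeating from the next unused element and collecting all non-trivial cycles gives (0 6)(1 4 2 3 5).

(0 6)(1 4 2 3 5)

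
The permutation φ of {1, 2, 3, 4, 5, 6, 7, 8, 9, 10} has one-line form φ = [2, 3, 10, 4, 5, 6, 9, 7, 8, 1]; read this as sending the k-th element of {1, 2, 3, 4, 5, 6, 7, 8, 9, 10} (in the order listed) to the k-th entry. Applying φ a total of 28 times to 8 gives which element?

7

Tracing 8 → 7 → … returns to 8 after 3 steps, so 8 lies in a 3-cycle (7, 9, 8).
Since the cycle has length 3, φ^28 acts on it the same as φ^1 (28 mod 3 = 1).
Advancing 1 step from 8: 8 → 7.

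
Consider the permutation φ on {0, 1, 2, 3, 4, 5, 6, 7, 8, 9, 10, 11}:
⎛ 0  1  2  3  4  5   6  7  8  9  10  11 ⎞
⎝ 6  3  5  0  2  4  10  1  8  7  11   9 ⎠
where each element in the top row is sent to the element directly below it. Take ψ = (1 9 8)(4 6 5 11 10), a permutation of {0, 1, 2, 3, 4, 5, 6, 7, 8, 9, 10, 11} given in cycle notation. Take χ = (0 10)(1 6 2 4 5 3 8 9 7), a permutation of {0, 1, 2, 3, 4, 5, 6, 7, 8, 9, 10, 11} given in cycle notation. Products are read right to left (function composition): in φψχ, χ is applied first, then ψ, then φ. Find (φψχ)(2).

Apply the permutations in order: χ(2) = 4, then ψ(4) = 6, then φ(6) = 10. So (φψχ)(2) = 10.

10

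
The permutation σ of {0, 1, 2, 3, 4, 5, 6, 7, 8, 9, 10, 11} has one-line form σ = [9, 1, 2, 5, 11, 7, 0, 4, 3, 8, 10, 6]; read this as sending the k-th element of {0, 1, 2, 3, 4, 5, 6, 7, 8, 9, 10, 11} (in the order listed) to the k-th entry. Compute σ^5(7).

Tracing 7 → 4 → … returns to 7 after 9 steps, so 7 lies in a 9-cycle (0 9 8 3 5 7 4 11 6).
Stepping 5 places around the cycle: 7 → 4 → 11 → 6 → 0 → 9.

9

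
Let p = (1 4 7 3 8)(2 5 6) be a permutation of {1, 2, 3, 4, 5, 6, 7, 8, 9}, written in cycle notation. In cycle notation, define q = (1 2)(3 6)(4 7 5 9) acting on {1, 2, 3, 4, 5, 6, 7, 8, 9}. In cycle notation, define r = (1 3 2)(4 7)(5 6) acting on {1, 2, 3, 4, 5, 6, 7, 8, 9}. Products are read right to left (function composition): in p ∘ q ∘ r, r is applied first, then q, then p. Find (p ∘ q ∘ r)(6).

9

Chase 6: r(6) = 5; q(5) = 9; p(9) = 9. Hence (p ∘ q ∘ r)(6) = 9.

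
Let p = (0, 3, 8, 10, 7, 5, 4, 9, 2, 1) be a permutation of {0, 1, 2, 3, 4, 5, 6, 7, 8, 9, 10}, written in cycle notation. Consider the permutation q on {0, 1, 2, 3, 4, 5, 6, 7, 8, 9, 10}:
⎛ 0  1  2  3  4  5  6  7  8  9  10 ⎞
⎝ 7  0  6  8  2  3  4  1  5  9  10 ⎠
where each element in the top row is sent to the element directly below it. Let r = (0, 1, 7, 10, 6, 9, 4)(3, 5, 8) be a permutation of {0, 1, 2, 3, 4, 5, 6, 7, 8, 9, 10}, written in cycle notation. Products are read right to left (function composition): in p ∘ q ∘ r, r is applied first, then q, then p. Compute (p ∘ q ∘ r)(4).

5

(p ∘ q ∘ r)(4) = p(q(r(4))). r(4) = 0, then q(0) = 7, then p(7) = 5, so the result is 5.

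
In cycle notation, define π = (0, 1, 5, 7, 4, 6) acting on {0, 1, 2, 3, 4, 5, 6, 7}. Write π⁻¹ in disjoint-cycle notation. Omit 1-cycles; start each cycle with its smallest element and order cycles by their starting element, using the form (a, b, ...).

(0, 6, 4, 7, 5, 1)

If π sends a → b within a cycle, π⁻¹ sends b → a; equivalently, reverse each cycle.
Reversing each cycle of π and rotating so the smallest element leads gives (0, 6, 4, 7, 5, 1).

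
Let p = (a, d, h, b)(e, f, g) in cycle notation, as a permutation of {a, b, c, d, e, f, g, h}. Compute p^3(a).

b

a lies in the 4-cycle (a, d, h, b).
Advancing 3 steps from a: a → d → h → b.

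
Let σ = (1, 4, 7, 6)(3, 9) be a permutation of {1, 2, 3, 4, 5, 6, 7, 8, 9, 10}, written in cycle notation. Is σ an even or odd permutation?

even

The cycle lengths are 4, 2, 1, 1, 1, 1.
A cycle is odd iff its length is even; σ has 2 even-length cycles, so sgn(σ) = (−1)^2 and σ is even.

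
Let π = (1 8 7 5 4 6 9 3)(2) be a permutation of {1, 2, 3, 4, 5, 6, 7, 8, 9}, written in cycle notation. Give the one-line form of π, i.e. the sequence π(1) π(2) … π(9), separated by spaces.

8 2 1 6 4 9 5 7 3

Reading each image from the cycles: 1→8, 2→2, 3→1, 4→6, 5→4, 6→9, 7→5, 8→7, 9→3.
Listing these in domain order gives 8 2 1 6 4 9 5 7 3.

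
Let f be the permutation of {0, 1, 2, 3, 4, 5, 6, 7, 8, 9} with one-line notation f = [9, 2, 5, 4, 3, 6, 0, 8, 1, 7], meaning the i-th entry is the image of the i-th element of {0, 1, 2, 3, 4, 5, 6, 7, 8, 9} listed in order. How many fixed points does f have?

0

No element satisfies f(x) = x, so there are 0 fixed points.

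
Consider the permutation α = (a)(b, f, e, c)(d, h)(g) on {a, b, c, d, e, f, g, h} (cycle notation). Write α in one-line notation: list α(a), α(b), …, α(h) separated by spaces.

Reading each image from the cycles: a↦a, b↦f, c↦b, d↦h, e↦c, f↦e, g↦g, h↦d.
Listing these in domain order gives a f b h c e g d.

a f b h c e g d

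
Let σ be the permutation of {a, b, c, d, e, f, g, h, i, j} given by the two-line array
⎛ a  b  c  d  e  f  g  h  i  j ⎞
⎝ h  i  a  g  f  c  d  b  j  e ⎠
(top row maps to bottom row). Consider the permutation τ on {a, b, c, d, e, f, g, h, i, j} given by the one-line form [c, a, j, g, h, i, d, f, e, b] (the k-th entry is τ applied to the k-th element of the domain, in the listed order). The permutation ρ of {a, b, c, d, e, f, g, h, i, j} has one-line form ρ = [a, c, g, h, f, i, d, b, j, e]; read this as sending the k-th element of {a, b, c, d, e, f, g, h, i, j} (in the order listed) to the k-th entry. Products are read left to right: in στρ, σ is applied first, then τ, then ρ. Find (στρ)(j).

Apply the permutations in order: σ(j) = e, then τ(e) = h, then ρ(h) = b. So (στρ)(j) = b.

b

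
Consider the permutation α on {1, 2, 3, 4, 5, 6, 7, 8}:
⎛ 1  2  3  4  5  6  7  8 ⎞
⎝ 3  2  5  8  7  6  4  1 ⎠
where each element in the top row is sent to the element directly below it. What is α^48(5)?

5

Tracing 5 → 7 → … returns to 5 after 6 steps, so 5 lies in a 6-cycle (1 3 5 7 4 8).
On a 6-cycle, α^6 is the identity, so α^48 = α^0 there (48 ≡ 0 mod 6).
So α^48(5) = 5.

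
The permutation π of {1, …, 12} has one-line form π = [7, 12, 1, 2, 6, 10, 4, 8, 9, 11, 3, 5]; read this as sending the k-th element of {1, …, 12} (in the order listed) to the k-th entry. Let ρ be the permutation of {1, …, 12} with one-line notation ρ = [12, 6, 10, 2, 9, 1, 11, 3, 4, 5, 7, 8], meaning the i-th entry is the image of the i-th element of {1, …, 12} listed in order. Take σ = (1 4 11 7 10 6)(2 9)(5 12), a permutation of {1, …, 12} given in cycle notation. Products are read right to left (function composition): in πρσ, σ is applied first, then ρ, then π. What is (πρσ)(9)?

10

Chase 9: σ(9) = 2; ρ(2) = 6; π(6) = 10. Hence (πρσ)(9) = 10.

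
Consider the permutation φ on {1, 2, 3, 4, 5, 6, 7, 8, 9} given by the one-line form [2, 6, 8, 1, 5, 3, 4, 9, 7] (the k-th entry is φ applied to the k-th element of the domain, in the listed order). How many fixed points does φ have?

The fixed points (elements with φ(x) = x) are {5}, so there is 1.

1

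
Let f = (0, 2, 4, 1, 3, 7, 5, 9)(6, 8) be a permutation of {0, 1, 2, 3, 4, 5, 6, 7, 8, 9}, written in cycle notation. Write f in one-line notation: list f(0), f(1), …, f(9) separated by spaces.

Reading each image from the cycles: 0→2, 1→3, 2→4, 3→7, 4→1, 5→9, 6→8, 7→5, 8→6, 9→0.
So the one-line form is 2 3 4 7 1 9 8 5 6 0.

2 3 4 7 1 9 8 5 6 0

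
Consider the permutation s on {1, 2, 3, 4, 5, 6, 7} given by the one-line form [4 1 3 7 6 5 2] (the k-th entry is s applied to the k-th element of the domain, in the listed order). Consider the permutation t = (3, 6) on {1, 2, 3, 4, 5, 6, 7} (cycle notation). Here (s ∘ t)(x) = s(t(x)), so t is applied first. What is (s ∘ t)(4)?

7

t(4) = 4, then s(4) = 7; composing gives (s ∘ t)(4) = 7.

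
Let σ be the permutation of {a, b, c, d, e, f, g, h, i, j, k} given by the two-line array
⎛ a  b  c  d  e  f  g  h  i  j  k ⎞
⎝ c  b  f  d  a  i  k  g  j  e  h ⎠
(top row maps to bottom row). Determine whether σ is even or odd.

In disjoint-cycle form the cycle lengths are 6, 3, 1, 1.
A cycle of length ℓ contributes ℓ−1 transpositions, so σ is a product of 5 + 2 = 7 transpositions — odd.

odd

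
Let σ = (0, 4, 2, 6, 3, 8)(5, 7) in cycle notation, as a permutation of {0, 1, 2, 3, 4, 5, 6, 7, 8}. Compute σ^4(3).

2

3 lies in the 6-cycle (0, 4, 2, 6, 3, 8).
Advancing 4 steps from 3: 3 → 8 → 0 → 4 → 2.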